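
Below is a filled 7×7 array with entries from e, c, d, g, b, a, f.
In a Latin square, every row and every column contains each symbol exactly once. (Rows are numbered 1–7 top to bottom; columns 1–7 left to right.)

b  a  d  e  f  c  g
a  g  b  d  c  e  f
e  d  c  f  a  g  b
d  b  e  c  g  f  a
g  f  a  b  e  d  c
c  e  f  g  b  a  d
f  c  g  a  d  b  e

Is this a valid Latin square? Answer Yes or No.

Each row is a permutation of the 7 symbols, and so is each column.

Yes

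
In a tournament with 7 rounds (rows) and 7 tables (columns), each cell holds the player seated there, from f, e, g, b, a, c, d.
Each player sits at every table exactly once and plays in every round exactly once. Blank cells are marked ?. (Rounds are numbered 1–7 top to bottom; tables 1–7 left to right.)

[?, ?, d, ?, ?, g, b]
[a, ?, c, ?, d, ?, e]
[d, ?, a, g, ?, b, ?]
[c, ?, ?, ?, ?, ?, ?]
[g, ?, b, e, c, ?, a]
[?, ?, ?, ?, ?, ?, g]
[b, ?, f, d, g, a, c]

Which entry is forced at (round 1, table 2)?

a

Round 2, table 6: round 2 has {e, a, c, d} and table 6 has {g, b, a}, leaving only f.
Round 2, table 4: round 2 has {f, e, a, c, d} and table 4 has {e, g, d}, leaving only b.
Round 2, table 2: round 2 has {f, e, b, a, c, d} and table 2 has {}, leaving only g.
Round 3, table 7: round 3 has {g, b, a, d} and table 7 has {e, g, b, a, c}, leaving only f.
Round 3, table 5: round 3 has {f, g, b, a, d} and table 5 has {g, c, d}, leaving only e.
Round 3, table 2: round 3 has {f, e, g, b, a, d} and table 2 has {g}, leaving only c.
Round 4, table 7: round 4 has {c} and table 7 has {f, e, g, b, a, c}, leaving only d.
Round 4, table 6: round 4 has {c, d} and table 6 has {f, g, b, a}, leaving only e.
Round 4, table 3: round 4 has {e, c, d} and table 3 has {f, b, a, c, d}, leaving only g.
Round 5, table 6: round 5 has {e, g, b, a, c} and table 6 has {f, e, g, b, a}, leaving only d.
Round 5, table 2: round 5 has {e, g, b, a, c, d} and table 2 has {g, c}, leaving only f.
Round 6, table 3: round 6 has {g} and table 3 has {f, g, b, a, c, d}, leaving only e.
Round 6, table 1: round 6 has {e, g} and table 1 has {g, b, a, c, d}, leaving only f.
Round 1, table 1: round 1 has {g, b, d} and table 1 has {f, g, b, a, c, d}, leaving only e.
Round 1 already has {e, g, b, d} and table 2 already has {f, g, c}, so round 1, table 2 must be a.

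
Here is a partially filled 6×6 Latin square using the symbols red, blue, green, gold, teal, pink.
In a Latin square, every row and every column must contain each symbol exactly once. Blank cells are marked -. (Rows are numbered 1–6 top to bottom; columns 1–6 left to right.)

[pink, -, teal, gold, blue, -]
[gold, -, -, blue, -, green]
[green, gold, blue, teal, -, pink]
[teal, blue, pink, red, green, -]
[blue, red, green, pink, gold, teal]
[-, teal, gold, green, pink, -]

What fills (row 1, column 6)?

red

Row 1 already has {blue, gold, teal, pink} and column 6 already has {green, teal, pink}, so row 1, column 6 must be red.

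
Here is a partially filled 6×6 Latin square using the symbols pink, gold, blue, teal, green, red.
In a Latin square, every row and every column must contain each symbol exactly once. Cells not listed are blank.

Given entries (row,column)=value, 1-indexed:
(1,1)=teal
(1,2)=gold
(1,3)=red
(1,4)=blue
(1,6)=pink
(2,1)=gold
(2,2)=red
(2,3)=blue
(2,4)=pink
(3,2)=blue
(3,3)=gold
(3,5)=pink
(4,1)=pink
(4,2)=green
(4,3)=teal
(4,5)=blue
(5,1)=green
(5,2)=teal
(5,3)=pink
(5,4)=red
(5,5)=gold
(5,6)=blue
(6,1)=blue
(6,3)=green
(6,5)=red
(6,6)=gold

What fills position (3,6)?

teal

Row 1, column 5: row 1 has {pink, gold, blue, teal, red} and column 5 has {pink, gold, blue, red}, leaving only green.
Row 2, column 5: row 2 has {pink, gold, blue, red} and column 5 has {pink, gold, blue, green, red}, leaving only teal.
Row 2, column 6: row 2 has {pink, gold, blue, teal, red} and column 6 has {pink, gold, blue}, leaving only green.
Row 3, column 1: row 3 has {pink, gold, blue} and column 1 has {pink, gold, blue, teal, green}, leaving only red.
Row 3 already has {pink, gold, blue, red} and column 6 already has {pink, gold, blue, green}, so row 3, column 6 must be teal.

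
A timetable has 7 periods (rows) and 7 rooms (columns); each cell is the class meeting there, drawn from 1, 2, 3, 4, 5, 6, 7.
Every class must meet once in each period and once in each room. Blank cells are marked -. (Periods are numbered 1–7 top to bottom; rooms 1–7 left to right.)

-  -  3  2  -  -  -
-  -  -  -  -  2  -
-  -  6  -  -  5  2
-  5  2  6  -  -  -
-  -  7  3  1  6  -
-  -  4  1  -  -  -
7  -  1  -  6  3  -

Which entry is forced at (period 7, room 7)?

4

Period 2, room 3: period 2 has {2} and room 3 has {1, 2, 3, 4, 6, 7}, leaving only 5.
Period 6, room 6: period 6 has {1, 4} and room 6 has {2, 3, 5, 6}, leaving only 7.
Period 7, room 7 is narrowed to {4, 5}.
If it were 5, then period 7, room 4 would be left with no valid symbol.
So period 7, room 7 must be 4.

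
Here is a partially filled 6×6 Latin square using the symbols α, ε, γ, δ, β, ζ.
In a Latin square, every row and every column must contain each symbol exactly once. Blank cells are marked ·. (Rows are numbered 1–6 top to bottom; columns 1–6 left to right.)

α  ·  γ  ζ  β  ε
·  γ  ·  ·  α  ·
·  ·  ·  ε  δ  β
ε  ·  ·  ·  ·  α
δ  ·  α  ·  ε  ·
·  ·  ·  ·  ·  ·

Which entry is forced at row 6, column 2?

Row 1, column 2: row 1 has {α, ε, γ, β, ζ} and column 2 has {γ}, leaving only δ.
Row 3, column 3: row 3 has {ε, δ, β} and column 3 has {α, γ}, leaving only ζ.
Row 3, column 1: row 3 has {ε, δ, β, ζ} and column 1 has {α, ε, δ}, leaving only γ.
Row 3, column 2: row 3 has {ε, γ, δ, β, ζ} and column 2 has {γ, δ}, leaving only α.
Row 6, column 2 is narrowed to {ε, β, ζ}.
If it were β, then row 5, column 2 would be left with no valid symbol.
If it were ζ, then row 5, column 2 would be left with no valid symbol.
So row 6, column 2 must be ε.

ε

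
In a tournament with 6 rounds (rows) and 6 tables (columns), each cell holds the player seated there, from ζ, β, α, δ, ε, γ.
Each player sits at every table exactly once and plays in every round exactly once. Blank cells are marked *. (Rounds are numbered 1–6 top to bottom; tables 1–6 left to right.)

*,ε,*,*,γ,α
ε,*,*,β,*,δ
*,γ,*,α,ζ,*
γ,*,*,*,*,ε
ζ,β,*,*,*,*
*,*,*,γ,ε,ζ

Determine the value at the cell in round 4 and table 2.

Round 2, table 5: round 2 has {β, δ, ε} and table 5 has {ζ, ε, γ}, leaving only α.
Round 2, table 2: round 2 has {β, α, δ, ε} and table 2 has {β, ε, γ}, leaving only ζ.
Round 2, table 3: round 2 has {ζ, β, α, δ, ε} and table 3 has {}, leaving only γ.
Round 3, table 6: round 3 has {ζ, α, γ} and table 6 has {ζ, α, δ, ε}, leaving only β.
Round 3, table 1: round 3 has {ζ, β, α, γ} and table 1 has {ζ, ε, γ}, leaving only δ.
Round 1, table 1: round 1 has {α, ε, γ} and table 1 has {ζ, δ, ε, γ}, leaving only β.
Round 3, table 3: round 3 has {ζ, β, α, δ, γ} and table 3 has {γ}, leaving only ε.
Round 5, table 5: round 5 has {ζ, β} and table 5 has {ζ, α, ε, γ}, leaving only δ.
Round 4, table 5: round 4 has {ε, γ} and table 5 has {ζ, α, δ, ε, γ}, leaving only β.
Round 5, table 3: round 5 has {ζ, β, δ} and table 3 has {ε, γ}, leaving only α.
Round 5, table 4: round 5 has {ζ, β, α, δ} and table 4 has {β, α, γ}, leaving only ε.
Round 5, table 6: round 5 has {ζ, β, α, δ, ε} and table 6 has {ζ, β, α, δ, ε}, leaving only γ.
Round 6, table 1: round 6 has {ζ, ε, γ} and table 1 has {ζ, β, δ, ε, γ}, leaving only α.
Round 6, table 2: round 6 has {ζ, α, ε, γ} and table 2 has {ζ, β, ε, γ}, leaving only δ.
Round 4 already has {β, ε, γ} and table 2 already has {ζ, β, δ, ε, γ}, so round 4, table 2 must be α.

α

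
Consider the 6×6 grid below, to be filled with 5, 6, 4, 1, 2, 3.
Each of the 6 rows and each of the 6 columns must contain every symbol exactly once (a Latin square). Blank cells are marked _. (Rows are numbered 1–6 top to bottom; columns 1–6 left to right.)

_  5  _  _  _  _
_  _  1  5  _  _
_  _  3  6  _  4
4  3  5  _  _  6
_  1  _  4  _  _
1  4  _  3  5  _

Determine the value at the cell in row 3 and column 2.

Row 3 already has {6, 4, 3} and column 2 already has {5, 4, 1, 3}, so row 3, column 2 must be 2.

2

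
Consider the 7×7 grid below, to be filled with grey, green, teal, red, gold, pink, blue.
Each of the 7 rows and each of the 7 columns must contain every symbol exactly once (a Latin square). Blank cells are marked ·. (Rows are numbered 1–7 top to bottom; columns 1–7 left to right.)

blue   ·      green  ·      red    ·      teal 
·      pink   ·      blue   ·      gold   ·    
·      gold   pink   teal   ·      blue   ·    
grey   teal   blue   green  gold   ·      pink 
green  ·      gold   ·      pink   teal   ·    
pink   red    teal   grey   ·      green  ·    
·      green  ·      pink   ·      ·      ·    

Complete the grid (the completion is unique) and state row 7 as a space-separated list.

Row 1, column 2: row 1 has {green, teal, red, blue} and column 2 has {green, teal, red, gold, pink}, leaving only grey.
Row 1, column 4: row 1 has {grey, green, teal, red, blue} and column 4 has {grey, green, teal, pink, blue}, leaving only gold.
Row 1, column 6: row 1 has {grey, green, teal, red, gold, blue} and column 6 has {green, teal, gold, blue}, leaving only pink.
Row 3, column 1: row 3 has {teal, gold, pink, blue} and column 1 has {grey, green, pink, blue}, leaving only red.
Row 2, column 1: row 2 has {gold, pink, blue} and column 1 has {grey, green, red, pink, blue}, leaving only teal.
Row 7, column 1: row 7 has {green, pink} and column 1 has {grey, green, teal, red, pink, blue}, leaving only gold.
Row 4, column 6: row 4 has {grey, green, teal, gold, pink, blue} and column 6 has {green, teal, gold, pink, blue}, leaving only red.
Row 7, column 6: row 7 has {green, gold, pink} and column 6 has {green, teal, red, gold, pink, blue}, leaving only grey.
Row 7, column 3: row 7 has {grey, green, gold, pink} and column 3 has {green, teal, gold, pink, blue}, leaving only red.
Row 7, column 7: row 7 has {grey, green, red, gold, pink} and column 7 has {teal, pink}, leaving only blue.
Row 7, column 5: row 7 has {grey, green, red, gold, pink, blue} and column 5 has {red, gold, pink}, leaving only teal.
So row 7 reads: gold green red pink teal grey blue.

gold green red pink teal grey blue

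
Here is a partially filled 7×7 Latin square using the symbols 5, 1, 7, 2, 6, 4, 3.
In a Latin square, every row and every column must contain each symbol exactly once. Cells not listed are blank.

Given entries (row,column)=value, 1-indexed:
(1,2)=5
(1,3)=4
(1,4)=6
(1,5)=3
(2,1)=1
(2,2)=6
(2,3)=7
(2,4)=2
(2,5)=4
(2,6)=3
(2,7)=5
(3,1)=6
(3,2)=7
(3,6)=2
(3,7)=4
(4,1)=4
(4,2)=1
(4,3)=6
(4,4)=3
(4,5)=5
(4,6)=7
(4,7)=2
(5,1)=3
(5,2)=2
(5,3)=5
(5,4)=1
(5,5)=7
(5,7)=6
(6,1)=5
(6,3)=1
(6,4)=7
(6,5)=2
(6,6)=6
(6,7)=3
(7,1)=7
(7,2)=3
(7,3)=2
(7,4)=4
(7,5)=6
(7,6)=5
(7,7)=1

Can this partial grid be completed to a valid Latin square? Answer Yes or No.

No row or column among the givens repeats a symbol, and propagating forced cells runs into no contradiction.
One valid completion exists (for instance, 2 5 4 6 3 1 7 / 1 6 7 2 4 3 5 / 6 7 3 5 1 2 4 / 4 1 6 3 5 7 2 / 3 2 5 1 7 4 6 / 5 4 1 7 2 6 3 / 7 3 2 4 6 5 1).

Yes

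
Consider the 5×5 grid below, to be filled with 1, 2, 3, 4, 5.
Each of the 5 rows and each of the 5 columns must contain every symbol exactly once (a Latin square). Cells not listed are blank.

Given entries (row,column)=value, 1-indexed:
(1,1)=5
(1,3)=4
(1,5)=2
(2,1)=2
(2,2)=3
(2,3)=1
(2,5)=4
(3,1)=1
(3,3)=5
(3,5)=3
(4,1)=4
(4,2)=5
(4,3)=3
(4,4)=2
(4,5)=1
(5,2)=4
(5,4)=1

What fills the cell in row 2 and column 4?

Row 2 already has {1, 2, 3, 4} and column 4 already has {1, 2}, so row 2, column 4 must be 5.

5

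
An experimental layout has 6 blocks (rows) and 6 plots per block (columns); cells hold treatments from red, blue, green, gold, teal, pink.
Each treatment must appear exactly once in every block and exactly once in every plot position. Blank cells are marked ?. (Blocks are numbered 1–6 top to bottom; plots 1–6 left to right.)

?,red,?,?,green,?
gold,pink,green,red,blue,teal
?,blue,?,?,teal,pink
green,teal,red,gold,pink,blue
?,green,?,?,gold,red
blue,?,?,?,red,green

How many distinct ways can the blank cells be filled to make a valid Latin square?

Block 1, plot 1: eliminating its block and plot leaves {teal, pink}.
Block 1, plot 3: eliminating its block and plot leaves {blue, gold, teal, pink}.
Block 1, plot 4: eliminating its block and plot leaves {blue, teal, pink}.
Block 1, plot 6: eliminating its block and plot leaves {gold}.
Block 3, plot 1: eliminating its block and plot leaves {red}.
Block 3, plot 3: eliminating its block and plot leaves {gold}.
Block 3, plot 4: eliminating its block and plot leaves {green}.
Block 5, plot 1: eliminating its block and plot leaves {teal, pink}.
Block 5, plot 3: eliminating its block and plot leaves {blue, teal, pink}.
Block 5, plot 4: eliminating its block and plot leaves {blue, teal, pink}.
Block 6, plot 2: eliminating its block and plot leaves {gold}.
Block 6, plot 3: eliminating its block and plot leaves {gold, teal, pink}.
Block 6, plot 4: eliminating its block and plot leaves {teal, pink}.
Enumerating the assignments across these blanks that avoid any block or plot repeat gives 4 completions.

4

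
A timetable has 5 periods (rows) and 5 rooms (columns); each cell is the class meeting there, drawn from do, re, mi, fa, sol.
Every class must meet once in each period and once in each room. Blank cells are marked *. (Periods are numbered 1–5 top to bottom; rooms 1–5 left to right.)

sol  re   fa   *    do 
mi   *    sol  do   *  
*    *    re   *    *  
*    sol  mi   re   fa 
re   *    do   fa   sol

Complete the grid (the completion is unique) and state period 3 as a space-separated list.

Period 3, room 5: period 3 has {re} and room 5 has {do, fa, sol}, leaving only mi.
Period 3, room 4: period 3 has {re, mi} and room 4 has {do, re, fa}, leaving only sol.
Period 1, room 4: period 1 has {do, re, fa, sol} and room 4 has {do, re, fa, sol}, leaving only mi.
Period 2, room 2: period 2 has {do, mi, sol} and room 2 has {re, sol}, leaving only fa.
Period 3, room 2: period 3 has {re, mi, sol} and room 2 has {re, fa, sol}, leaving only do.
Period 3, room 1: period 3 has {do, re, mi, sol} and room 1 has {re, mi, sol}, leaving only fa.
So period 3 reads: fa do re sol mi.

fa do re sol mi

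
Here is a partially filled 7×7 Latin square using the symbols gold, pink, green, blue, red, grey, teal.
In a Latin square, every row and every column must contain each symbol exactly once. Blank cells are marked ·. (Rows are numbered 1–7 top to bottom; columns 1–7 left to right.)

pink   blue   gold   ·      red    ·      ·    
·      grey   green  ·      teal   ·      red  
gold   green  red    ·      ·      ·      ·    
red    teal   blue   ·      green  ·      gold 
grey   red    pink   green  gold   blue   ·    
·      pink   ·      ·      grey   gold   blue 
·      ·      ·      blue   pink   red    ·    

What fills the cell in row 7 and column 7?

Row 2, column 1: row 2 has {green, red, grey, teal} and column 1 has {gold, pink, red, grey}, leaving only blue.
Row 2, column 6: row 2 has {green, blue, red, grey, teal} and column 6 has {gold, blue, red}, leaving only pink.
Row 2, column 4: row 2 has {pink, green, blue, red, grey, teal} and column 4 has {green, blue}, leaving only gold.
Row 3, column 5: row 3 has {gold, green, red} and column 5 has {gold, pink, green, red, grey, teal}, leaving only blue.
Row 4, column 6: row 4 has {gold, green, blue, red, teal} and column 6 has {gold, pink, blue, red}, leaving only grey.
Row 3, column 6: row 3 has {gold, green, blue, red} and column 6 has {gold, pink, blue, red, grey}, leaving only teal.
Row 1, column 6: row 1 has {gold, pink, blue, red} and column 6 has {gold, pink, blue, red, grey, teal}, leaving only green.
Row 4, column 4: row 4 has {gold, green, blue, red, grey, teal} and column 4 has {gold, green, blue}, leaving only pink.
Row 3, column 4: row 3 has {gold, green, blue, red, teal} and column 4 has {gold, pink, green, blue}, leaving only grey.
Row 1, column 4: row 1 has {gold, pink, green, blue, red} and column 4 has {gold, pink, green, blue, grey}, leaving only teal.
Row 1, column 7: row 1 has {gold, pink, green, blue, red, teal} and column 7 has {gold, blue, red}, leaving only grey.
Row 3, column 7: row 3 has {gold, green, blue, red, grey, teal} and column 7 has {gold, blue, red, grey}, leaving only pink.
Row 5, column 7: row 5 has {gold, pink, green, blue, red, grey} and column 7 has {gold, pink, blue, red, grey}, leaving only teal.
Row 7 already has {pink, blue, red} and column 7 already has {gold, pink, blue, red, grey, teal}, so row 7, column 7 must be green.

green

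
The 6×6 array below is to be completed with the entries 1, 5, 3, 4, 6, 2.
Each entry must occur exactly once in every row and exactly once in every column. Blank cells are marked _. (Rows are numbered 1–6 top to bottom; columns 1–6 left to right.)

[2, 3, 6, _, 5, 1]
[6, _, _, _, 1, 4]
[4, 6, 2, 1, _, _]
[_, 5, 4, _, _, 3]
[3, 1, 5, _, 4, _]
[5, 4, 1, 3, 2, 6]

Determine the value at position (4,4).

2

Row 1, column 4: row 1 has {1, 5, 3, 6, 2} and column 4 has {1, 3}, leaving only 4.
Row 2, column 2: row 2 has {1, 4, 6} and column 2 has {1, 5, 3, 4, 6}, leaving only 2.
Row 2, column 3: row 2 has {1, 4, 6, 2} and column 3 has {1, 5, 4, 6, 2}, leaving only 3.
Row 2, column 4: row 2 has {1, 3, 4, 6, 2} and column 4 has {1, 3, 4}, leaving only 5.
Row 3, column 5: row 3 has {1, 4, 6, 2} and column 5 has {1, 5, 4, 2}, leaving only 3.
Row 3, column 6: row 3 has {1, 3, 4, 6, 2} and column 6 has {1, 3, 4, 6}, leaving only 5.
Row 4, column 1: row 4 has {5, 3, 4} and column 1 has {5, 3, 4, 6, 2}, leaving only 1.
Row 4, column 5: row 4 has {1, 5, 3, 4} and column 5 has {1, 5, 3, 4, 2}, leaving only 6.
Row 4 already has {1, 5, 3, 4, 6} and column 4 already has {1, 5, 3, 4}, so row 4, column 4 must be 2.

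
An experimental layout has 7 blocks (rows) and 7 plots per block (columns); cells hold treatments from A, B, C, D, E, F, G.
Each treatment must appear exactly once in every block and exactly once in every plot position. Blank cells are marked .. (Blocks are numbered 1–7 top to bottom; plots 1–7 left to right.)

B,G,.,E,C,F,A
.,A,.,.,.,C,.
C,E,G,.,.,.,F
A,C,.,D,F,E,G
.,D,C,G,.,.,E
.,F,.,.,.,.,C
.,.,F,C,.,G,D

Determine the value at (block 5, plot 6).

Block 1, plot 3: block 1 has {A, B, C, E, F, G} and plot 3 has {C, F, G}, leaving only D.
Block 2, plot 7: block 2 has {A, C} and plot 7 has {A, C, D, E, F, G}, leaving only B.
Block 2, plot 3: block 2 has {A, B, C} and plot 3 has {C, D, F, G}, leaving only E.
Block 2, plot 4: block 2 has {A, B, C, E} and plot 4 has {C, D, E, G}, leaving only F.
Block 4, plot 3: block 4 has {A, C, D, E, F, G} and plot 3 has {C, D, E, F, G}, leaving only B.
Block 5, plot 1: block 5 has {C, D, E, G} and plot 1 has {A, B, C}, leaving only F.
Block 6, plot 3: block 6 has {C, F} and plot 3 has {B, C, D, E, F, G}, leaving only A.
Block 6, plot 4: block 6 has {A, C, F} and plot 4 has {C, D, E, F, G}, leaving only B.
Block 3, plot 4: block 3 has {C, E, F, G} and plot 4 has {B, C, D, E, F, G}, leaving only A.
Block 6, plot 6: block 6 has {A, B, C, F} and plot 6 has {C, E, F, G}, leaving only D.
Block 3, plot 6: block 3 has {A, C, E, F, G} and plot 6 has {C, D, E, F, G}, leaving only B.
Block 5 already has {C, D, E, F, G} and plot 6 already has {B, C, D, E, F, G}, so block 5, plot 6 must be A.

A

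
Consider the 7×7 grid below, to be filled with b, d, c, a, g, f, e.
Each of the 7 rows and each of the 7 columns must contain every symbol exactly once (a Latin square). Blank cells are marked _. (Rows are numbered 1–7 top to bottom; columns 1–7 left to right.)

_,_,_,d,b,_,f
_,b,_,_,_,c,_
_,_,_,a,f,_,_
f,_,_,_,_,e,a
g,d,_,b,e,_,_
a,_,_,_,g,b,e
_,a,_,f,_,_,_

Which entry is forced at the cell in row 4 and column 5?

Row 5, column 7: row 5 has {b, d, g, e} and column 7 has {a, f, e}, leaving only c.
Row 6, column 4: row 6 has {b, a, g, e} and column 4 has {b, d, a, f}, leaving only c.
Row 4, column 4: row 4 has {a, f, e} and column 4 has {b, d, c, a, f}, leaving only g.
Row 2, column 4: row 2 has {b, c} and column 4 has {b, d, c, a, g, f}, leaving only e.
Row 2, column 1: row 2 has {b, c, e} and column 1 has {a, g, f}, leaving only d.
Row 2, column 5: row 2 has {b, d, c, e} and column 5 has {b, g, f, e}, leaving only a.
Row 2, column 7: row 2 has {b, d, c, a, e} and column 7 has {c, a, f, e}, leaving only g.
Row 2, column 3: row 2 has {b, d, c, a, g, e} and column 3 has {}, leaving only f.
Row 4, column 2: row 4 has {a, g, f, e} and column 2 has {b, d, a}, leaving only c.
Row 4 already has {c, a, g, f, e} and column 5 already has {b, a, g, f, e}, so row 4, column 5 must be d.

d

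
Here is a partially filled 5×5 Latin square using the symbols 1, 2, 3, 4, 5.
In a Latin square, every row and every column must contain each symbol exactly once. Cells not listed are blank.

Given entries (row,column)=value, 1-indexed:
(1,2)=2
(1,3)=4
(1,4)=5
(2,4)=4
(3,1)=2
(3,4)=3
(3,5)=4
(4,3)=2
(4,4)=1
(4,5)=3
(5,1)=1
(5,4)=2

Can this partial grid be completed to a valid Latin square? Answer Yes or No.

Yes

No row or column among the givens repeats a symbol, and propagating forced cells runs into no contradiction.
One valid completion exists (for instance, 3 2 4 5 1 / 5 3 1 4 2 / 2 1 5 3 4 / 4 5 2 1 3 / 1 4 3 2 5).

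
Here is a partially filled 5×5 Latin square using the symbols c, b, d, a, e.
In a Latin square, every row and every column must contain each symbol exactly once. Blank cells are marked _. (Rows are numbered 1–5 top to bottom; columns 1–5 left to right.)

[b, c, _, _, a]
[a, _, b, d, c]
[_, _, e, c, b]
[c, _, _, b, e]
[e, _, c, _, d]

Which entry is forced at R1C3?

Row 1 already has {c, b, a} and column 3 already has {c, b, e}, so row 1, column 3 must be d.

d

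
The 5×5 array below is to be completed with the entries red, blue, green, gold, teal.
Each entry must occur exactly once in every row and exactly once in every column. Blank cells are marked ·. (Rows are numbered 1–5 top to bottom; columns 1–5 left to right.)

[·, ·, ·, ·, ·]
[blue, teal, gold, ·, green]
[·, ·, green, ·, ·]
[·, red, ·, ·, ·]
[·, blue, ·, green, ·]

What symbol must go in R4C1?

Row 2, column 4: row 2 has {blue, green, gold, teal} and column 4 has {green}, leaving only red.
Row 3, column 2: row 3 has {green} and column 2 has {red, blue, teal}, leaving only gold.
Row 1, column 2: row 1 has {} and column 2 has {red, blue, gold, teal}, leaving only green.
Row 4, column 1 is narrowed to {green, gold, teal}.
If it were gold, propagating the remaining blanks reaches a contradiction.
If it were teal, then row 5, column 1 would be left with no valid symbol.
So row 4, column 1 must be green.

green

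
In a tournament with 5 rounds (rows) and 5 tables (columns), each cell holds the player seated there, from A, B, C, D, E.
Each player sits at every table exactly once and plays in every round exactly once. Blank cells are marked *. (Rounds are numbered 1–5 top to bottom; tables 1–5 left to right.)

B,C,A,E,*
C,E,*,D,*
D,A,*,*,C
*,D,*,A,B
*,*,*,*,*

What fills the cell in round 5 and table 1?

A

Round 1, table 5: round 1 has {A, B, C, E} and table 5 has {B, C}, leaving only D.
Round 2, table 3: round 2 has {C, D, E} and table 3 has {A}, leaving only B.
Round 2, table 5: round 2 has {B, C, D, E} and table 5 has {B, C, D}, leaving only A.
Round 3, table 3: round 3 has {A, C, D} and table 3 has {A, B}, leaving only E.
Round 3, table 4: round 3 has {A, C, D, E} and table 4 has {A, D, E}, leaving only B.
Round 4, table 1: round 4 has {A, B, D} and table 1 has {B, C, D}, leaving only E.
Round 5 already has {} and table 1 already has {B, C, D, E}, so round 5, table 1 must be A.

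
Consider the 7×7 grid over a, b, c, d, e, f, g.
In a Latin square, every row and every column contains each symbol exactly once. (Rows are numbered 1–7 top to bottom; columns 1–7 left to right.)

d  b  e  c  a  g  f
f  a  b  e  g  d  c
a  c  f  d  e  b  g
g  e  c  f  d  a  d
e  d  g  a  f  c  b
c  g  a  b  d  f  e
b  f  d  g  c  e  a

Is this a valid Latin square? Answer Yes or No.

Column 5 contains d twice (at rows 4 and 6), so it is not a permutation.

No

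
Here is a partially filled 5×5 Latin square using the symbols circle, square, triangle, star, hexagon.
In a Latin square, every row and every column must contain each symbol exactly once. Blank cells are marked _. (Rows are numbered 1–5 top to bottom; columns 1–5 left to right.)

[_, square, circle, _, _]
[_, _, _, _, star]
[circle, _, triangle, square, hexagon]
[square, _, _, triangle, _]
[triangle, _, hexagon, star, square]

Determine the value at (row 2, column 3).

Row 2 already has {star} and column 3 already has {circle, triangle, hexagon}, so row 2, column 3 must be square.

square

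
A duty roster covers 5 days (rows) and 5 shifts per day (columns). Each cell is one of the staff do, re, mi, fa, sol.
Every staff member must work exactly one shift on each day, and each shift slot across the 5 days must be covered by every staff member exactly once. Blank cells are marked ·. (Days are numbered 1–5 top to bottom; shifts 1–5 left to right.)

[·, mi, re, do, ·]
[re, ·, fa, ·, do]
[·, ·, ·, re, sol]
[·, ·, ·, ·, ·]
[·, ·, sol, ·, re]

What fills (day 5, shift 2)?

Day 1, shift 5: day 1 has {do, re, mi} and shift 5 has {do, re, sol}, leaving only fa.
Day 1, shift 1: day 1 has {do, re, mi, fa} and shift 1 has {re}, leaving only sol.
Day 2, shift 2: day 2 has {do, re, fa} and shift 2 has {mi}, leaving only sol.
Day 2, shift 4: day 2 has {do, re, fa, sol} and shift 4 has {do, re}, leaving only mi.
Day 4, shift 5: day 4 has {} and shift 5 has {do, re, fa, sol}, leaving only mi.
Day 4, shift 3: day 4 has {mi} and shift 3 has {re, fa, sol}, leaving only do.
Day 3, shift 3: day 3 has {re, sol} and shift 3 has {do, re, fa, sol}, leaving only mi.
Day 4, shift 1: day 4 has {do, mi} and shift 1 has {re, sol}, leaving only fa.
Day 3, shift 1: day 3 has {re, mi, sol} and shift 1 has {re, fa, sol}, leaving only do.
Day 3, shift 2: day 3 has {do, re, mi, sol} and shift 2 has {mi, sol}, leaving only fa.
Day 5 already has {re, sol} and shift 2 already has {mi, fa, sol}, so day 5, shift 2 must be do.

do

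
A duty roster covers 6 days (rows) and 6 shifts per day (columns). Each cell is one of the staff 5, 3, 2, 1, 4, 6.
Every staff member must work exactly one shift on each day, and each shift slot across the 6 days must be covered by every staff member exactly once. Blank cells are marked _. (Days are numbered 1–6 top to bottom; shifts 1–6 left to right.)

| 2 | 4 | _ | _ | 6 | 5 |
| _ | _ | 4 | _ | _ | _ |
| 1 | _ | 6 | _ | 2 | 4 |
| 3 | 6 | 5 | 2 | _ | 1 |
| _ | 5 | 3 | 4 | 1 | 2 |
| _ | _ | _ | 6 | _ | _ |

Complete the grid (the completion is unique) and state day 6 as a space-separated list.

Day 6, shift 6: day 6 has {6} and shift 6 has {5, 2, 1, 4}, leaving only 3.
Day 1, shift 3: day 1 has {5, 2, 4, 6} and shift 3 has {5, 3, 4, 6}, leaving only 1.
Day 6, shift 3: day 6 has {3, 6} and shift 3 has {5, 3, 1, 4, 6}, leaving only 2.
Day 6, shift 2: day 6 has {3, 2, 6} and shift 2 has {5, 4, 6}, leaving only 1.
Day 1, shift 4: day 1 has {5, 2, 1, 4, 6} and shift 4 has {2, 4, 6}, leaving only 3.
Day 2, shift 6: day 2 has {4} and shift 6 has {5, 3, 2, 1, 4}, leaving only 6.
Day 2, shift 1: day 2 has {4, 6} and shift 1 has {3, 2, 1}, leaving only 5.
Day 6, shift 1: day 6 has {3, 2, 1, 6} and shift 1 has {5, 3, 2, 1}, leaving only 4.
Day 6, shift 5: day 6 has {3, 2, 1, 4, 6} and shift 5 has {2, 1, 6}, leaving only 5.
So day 6 reads: 4 1 2 6 5 3.

4 1 2 6 5 3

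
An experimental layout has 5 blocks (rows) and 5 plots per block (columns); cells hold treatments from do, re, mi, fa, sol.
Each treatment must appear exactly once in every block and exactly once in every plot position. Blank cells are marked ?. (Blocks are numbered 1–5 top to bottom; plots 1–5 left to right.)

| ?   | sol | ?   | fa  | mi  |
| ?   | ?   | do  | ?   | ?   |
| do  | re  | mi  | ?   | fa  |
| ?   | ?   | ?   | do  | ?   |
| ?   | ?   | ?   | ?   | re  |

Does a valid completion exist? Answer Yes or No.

Block 1, plot 1: block 1 has {mi, fa, sol} and plot 1 has {do}, so it must be re.
Now block 1, plot 3: block 1 together with plot 3 already contain {do, re, mi, fa, sol} — every symbol — so nothing can go there. The grid has no valid completion.

No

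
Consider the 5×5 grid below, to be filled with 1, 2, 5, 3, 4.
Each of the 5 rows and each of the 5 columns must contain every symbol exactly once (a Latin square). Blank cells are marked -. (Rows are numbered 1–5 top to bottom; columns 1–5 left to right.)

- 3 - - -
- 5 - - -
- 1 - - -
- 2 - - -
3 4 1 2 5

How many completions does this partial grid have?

Row 1, column 1: eliminating its row and column leaves {1, 2, 5, 4}.
Row 1, column 3: eliminating its row and column leaves {2, 5, 4}.
Row 1, column 4: eliminating its row and column leaves {1, 5, 4}.
Row 1, column 5: eliminating its row and column leaves {1, 2, 4}.
Row 2, column 1: eliminating its row and column leaves {1, 2, 4}.
Row 2, column 3: eliminating its row and column leaves {2, 3, 4}.
Row 2, column 4: eliminating its row and column leaves {1, 3, 4}.
Row 2, column 5: eliminating its row and column leaves {1, 2, 3, 4}.
Row 3, column 1: eliminating its row and column leaves {2, 5, 4}.
Row 3, column 3: eliminating its row and column leaves {2, 5, 3, 4}.
Row 3, column 4: eliminating its row and column leaves {5, 3, 4}.
Row 3, column 5: eliminating its row and column leaves {2, 3, 4}.
Row 4, column 1: eliminating its row and column leaves {1, 5, 4}.
Row 4, column 3: eliminating its row and column leaves {5, 3, 4}.
Row 4, column 4: eliminating its row and column leaves {1, 5, 3, 4}.
Row 4, column 5: eliminating its row and column leaves {1, 3, 4}.
Enumerating the assignments across these blanks that avoid any row or column repeat gives 56 completions.

56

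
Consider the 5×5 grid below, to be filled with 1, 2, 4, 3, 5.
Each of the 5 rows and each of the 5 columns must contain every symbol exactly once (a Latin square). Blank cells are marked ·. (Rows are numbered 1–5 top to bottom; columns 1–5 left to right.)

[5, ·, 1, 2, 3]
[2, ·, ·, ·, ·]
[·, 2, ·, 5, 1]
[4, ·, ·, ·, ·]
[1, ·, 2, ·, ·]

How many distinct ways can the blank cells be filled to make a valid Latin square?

3

Row 1, column 2: eliminating its row and column leaves {4}.
Row 2, column 2: eliminating its row and column leaves {1, 4, 3, 5}.
Row 2, column 3: eliminating its row and column leaves {4, 3, 5}.
Row 2, column 4: eliminating its row and column leaves {1, 4, 3}.
Row 2, column 5: eliminating its row and column leaves {4, 5}.
Row 3, column 1: eliminating its row and column leaves {3}.
Row 3, column 3: eliminating its row and column leaves {4, 3}.
Row 4, column 2: eliminating its row and column leaves {1, 3, 5}.
Row 4, column 3: eliminating its row and column leaves {3, 5}.
Row 4, column 4: eliminating its row and column leaves {1, 3}.
Row 4, column 5: eliminating its row and column leaves {2, 5}.
Row 5, column 2: eliminating its row and column leaves {4, 3, 5}.
Row 5, column 4: eliminating its row and column leaves {4, 3}.
Row 5, column 5: eliminating its row and column leaves {4, 5}.
Enumerating the assignments across these blanks that avoid any row or column repeat gives 3 completions.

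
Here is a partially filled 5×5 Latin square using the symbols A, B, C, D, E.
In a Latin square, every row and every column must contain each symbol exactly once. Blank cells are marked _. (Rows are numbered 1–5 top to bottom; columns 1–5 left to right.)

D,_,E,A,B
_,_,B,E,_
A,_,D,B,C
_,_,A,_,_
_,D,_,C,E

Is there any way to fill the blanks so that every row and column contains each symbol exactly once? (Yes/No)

No

Row 5, column 3: row 5 together with column 3 already contain {A, B, C, D, E} — every symbol — so nothing can go there. The grid has no valid completion.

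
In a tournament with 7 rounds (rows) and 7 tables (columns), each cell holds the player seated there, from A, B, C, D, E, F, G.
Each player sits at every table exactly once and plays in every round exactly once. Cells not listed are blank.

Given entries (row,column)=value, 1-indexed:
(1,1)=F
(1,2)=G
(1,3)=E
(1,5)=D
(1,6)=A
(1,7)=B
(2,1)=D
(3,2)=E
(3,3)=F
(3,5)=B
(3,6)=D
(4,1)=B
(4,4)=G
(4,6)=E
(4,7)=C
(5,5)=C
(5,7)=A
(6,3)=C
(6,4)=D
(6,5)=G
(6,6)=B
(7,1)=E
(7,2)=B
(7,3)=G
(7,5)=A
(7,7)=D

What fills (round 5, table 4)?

E

Round 1, table 4: round 1 has {A, B, D, E, F, G} and table 4 has {D, G}, leaving only C.
Round 3, table 4: round 3 has {B, D, E, F} and table 4 has {C, D, G}, leaving only A.
Round 3, table 7: round 3 has {A, B, D, E, F} and table 7 has {A, B, C, D}, leaving only G.
Round 3, table 1: round 3 has {A, B, D, E, F, G} and table 1 has {B, D, E, F}, leaving only C.
Round 4, table 5: round 4 has {B, C, E, G} and table 5 has {A, B, C, D, G}, leaving only F.
Round 2, table 5: round 2 has {D} and table 5 has {A, B, C, D, F, G}, leaving only E.
Round 2, table 7: round 2 has {D, E} and table 7 has {A, B, C, D, G}, leaving only F.
Round 2, table 4: round 2 has {D, E, F} and table 4 has {A, C, D, G}, leaving only B.
Round 2, table 3: round 2 has {B, D, E, F} and table 3 has {C, E, F, G}, leaving only A.
Round 2, table 2: round 2 has {A, B, D, E, F} and table 2 has {B, E, G}, leaving only C.
Round 2, table 6: round 2 has {A, B, C, D, E, F} and table 6 has {A, B, D, E}, leaving only G.
Round 4, table 3: round 4 has {B, C, E, F, G} and table 3 has {A, C, E, F, G}, leaving only D.
Round 4, table 2: round 4 has {B, C, D, E, F, G} and table 2 has {B, C, E, G}, leaving only A.
Round 5, table 1: round 5 has {A, C} and table 1 has {B, C, D, E, F}, leaving only G.
Round 5, table 3: round 5 has {A, C, G} and table 3 has {A, C, D, E, F, G}, leaving only B.
Round 5, table 6: round 5 has {A, B, C, G} and table 6 has {A, B, D, E, G}, leaving only F.
Round 5 already has {A, B, C, F, G} and table 4 already has {A, B, C, D, G}, so round 5, table 4 must be E.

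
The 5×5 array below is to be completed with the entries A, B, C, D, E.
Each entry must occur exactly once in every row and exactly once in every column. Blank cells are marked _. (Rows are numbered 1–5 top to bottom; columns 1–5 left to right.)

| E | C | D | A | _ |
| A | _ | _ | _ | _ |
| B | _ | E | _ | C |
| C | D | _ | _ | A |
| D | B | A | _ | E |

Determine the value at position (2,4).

B

Row 1, column 5: row 1 has {A, C, D, E} and column 5 has {A, C, E}, leaving only B.
Row 2, column 2: row 2 has {A} and column 2 has {B, C, D}, leaving only E.
Row 2, column 5: row 2 has {A, E} and column 5 has {A, B, C, E}, leaving only D.
Row 3, column 2: row 3 has {B, C, E} and column 2 has {B, C, D, E}, leaving only A.
Row 3, column 4: row 3 has {A, B, C, E} and column 4 has {A}, leaving only D.
Row 4, column 3: row 4 has {A, C, D} and column 3 has {A, D, E}, leaving only B.
Row 2, column 3: row 2 has {A, D, E} and column 3 has {A, B, D, E}, leaving only C.
Row 2 already has {A, C, D, E} and column 4 already has {A, D}, so row 2, column 4 must be B.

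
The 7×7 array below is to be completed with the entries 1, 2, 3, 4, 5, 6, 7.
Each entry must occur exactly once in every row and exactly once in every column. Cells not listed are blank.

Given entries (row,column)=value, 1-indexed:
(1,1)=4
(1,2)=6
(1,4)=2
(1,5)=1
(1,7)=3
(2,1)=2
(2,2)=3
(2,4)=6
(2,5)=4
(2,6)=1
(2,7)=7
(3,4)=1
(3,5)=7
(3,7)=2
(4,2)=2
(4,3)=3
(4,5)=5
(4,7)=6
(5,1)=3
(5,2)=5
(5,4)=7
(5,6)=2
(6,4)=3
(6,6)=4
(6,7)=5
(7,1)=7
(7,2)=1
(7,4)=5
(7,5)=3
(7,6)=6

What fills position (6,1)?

Row 2, column 3: row 2 has {1, 2, 3, 4, 6, 7} and column 3 has {3}, leaving only 5.
Row 1, column 3: row 1 has {1, 2, 3, 4, 6} and column 3 has {3, 5}, leaving only 7.
Row 1, column 6: row 1 has {1, 2, 3, 4, 6, 7} and column 6 has {1, 2, 4, 6}, leaving only 5.
Row 3, column 2: row 3 has {1, 2, 7} and column 2 has {1, 2, 3, 5, 6}, leaving only 4.
Row 3, column 3: row 3 has {1, 2, 4, 7} and column 3 has {3, 5, 7}, leaving only 6.
Row 3, column 1: row 3 has {1, 2, 4, 6, 7} and column 1 has {2, 3, 4, 7}, leaving only 5.
Row 3, column 6: row 3 has {1, 2, 4, 5, 6, 7} and column 6 has {1, 2, 4, 5, 6}, leaving only 3.
Row 4, column 1: row 4 has {2, 3, 5, 6} and column 1 has {2, 3, 4, 5, 7}, leaving only 1.
Row 6 already has {3, 4, 5} and column 1 already has {1, 2, 3, 4, 5, 7}, so row 6, column 1 must be 6.

6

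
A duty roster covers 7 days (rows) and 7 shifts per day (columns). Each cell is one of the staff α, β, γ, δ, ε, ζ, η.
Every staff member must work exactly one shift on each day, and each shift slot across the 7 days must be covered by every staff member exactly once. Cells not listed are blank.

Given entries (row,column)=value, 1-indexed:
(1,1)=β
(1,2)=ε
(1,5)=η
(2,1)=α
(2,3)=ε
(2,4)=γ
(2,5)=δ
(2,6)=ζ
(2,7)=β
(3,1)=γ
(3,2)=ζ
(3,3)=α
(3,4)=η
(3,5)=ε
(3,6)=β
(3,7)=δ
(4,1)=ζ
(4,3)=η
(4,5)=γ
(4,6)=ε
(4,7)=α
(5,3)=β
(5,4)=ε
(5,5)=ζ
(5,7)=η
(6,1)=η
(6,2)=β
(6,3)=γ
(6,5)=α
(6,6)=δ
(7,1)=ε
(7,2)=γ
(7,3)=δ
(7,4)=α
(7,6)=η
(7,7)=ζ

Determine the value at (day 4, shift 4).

Day 1, shift 3: day 1 has {β, ε, η} and shift 3 has {α, β, γ, δ, ε, η}, leaving only ζ.
Day 1, shift 4: day 1 has {β, ε, ζ, η} and shift 4 has {α, γ, ε, η}, leaving only δ.
Day 4 already has {α, γ, ε, ζ, η} and shift 4 already has {α, γ, δ, ε, η}, so day 4, shift 4 must be β.

β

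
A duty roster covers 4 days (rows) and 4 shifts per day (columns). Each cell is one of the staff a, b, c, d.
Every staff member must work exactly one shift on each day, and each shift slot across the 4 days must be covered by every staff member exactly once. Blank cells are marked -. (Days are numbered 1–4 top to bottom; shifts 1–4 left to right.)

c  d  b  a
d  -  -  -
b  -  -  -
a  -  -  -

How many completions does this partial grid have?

Day 2, shift 2: eliminating its day and shift leaves {a, b, c}.
Day 2, shift 3: eliminating its day and shift leaves {a, c}.
Day 2, shift 4: eliminating its day and shift leaves {b, c}.
Day 3, shift 2: eliminating its day and shift leaves {a, c}.
Day 3, shift 3: eliminating its day and shift leaves {a, c, d}.
Day 3, shift 4: eliminating its day and shift leaves {c, d}.
Day 4, shift 2: eliminating its day and shift leaves {b, c}.
Day 4, shift 3: eliminating its day and shift leaves {c, d}.
Day 4, shift 4: eliminating its day and shift leaves {b, c, d}.
Enumerating the assignments across these blanks that avoid any day or shift repeat gives 4 completions.

4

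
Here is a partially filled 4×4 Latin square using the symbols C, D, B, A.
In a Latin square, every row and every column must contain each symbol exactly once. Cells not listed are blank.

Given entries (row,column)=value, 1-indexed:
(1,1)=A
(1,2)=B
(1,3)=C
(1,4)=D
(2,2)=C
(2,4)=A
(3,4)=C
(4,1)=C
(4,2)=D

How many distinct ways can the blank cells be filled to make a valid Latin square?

Row 2, column 1: eliminating its row and column leaves {D, B}.
Row 2, column 3: eliminating its row and column leaves {D, B}.
Row 3, column 1: eliminating its row and column leaves {D, B}.
Row 3, column 2: eliminating its row and column leaves {A}.
Row 3, column 3: eliminating its row and column leaves {D, B, A}.
Row 4, column 3: eliminating its row and column leaves {B, A}.
Row 4, column 4: eliminating its row and column leaves {B}.
Enumerating the assignments across these blanks that avoid any row or column repeat gives 2 completions.

2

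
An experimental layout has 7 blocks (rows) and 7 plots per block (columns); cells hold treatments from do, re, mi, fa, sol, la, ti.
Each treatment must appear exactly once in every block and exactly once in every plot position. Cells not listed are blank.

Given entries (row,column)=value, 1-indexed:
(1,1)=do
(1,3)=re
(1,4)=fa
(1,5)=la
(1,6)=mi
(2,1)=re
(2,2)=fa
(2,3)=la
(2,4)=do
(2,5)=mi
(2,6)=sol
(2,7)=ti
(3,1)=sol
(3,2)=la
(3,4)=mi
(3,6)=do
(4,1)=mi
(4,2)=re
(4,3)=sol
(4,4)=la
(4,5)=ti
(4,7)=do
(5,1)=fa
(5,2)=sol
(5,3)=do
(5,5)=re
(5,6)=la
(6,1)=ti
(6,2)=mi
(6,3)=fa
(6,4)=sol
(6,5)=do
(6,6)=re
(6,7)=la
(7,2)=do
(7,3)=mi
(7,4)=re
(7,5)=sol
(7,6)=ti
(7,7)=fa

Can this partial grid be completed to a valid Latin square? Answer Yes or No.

No block or plot among the givens repeats a symbol, and propagating forced cells runs into no contradiction.
One valid completion exists (for instance, do ti re fa la mi sol / re fa la do mi sol ti / sol la ti mi fa do re / mi re sol la ti fa do / fa sol do ti re la mi / ti mi fa sol do re la / la do mi re sol ti fa).

Yes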